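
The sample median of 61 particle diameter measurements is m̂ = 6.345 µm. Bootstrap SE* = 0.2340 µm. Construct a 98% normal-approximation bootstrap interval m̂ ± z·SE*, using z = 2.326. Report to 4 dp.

Margin = 2.326 × 0.2340 = 0.54428
Interval: 6.345 ± 0.54428

(5.8007, 6.8893)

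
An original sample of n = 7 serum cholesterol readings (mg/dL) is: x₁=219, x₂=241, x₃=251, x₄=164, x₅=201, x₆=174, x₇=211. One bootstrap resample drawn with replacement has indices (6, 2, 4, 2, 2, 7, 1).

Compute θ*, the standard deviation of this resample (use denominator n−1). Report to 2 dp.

θ* = 32.44

Resample values: 174, 241, 164, 241, 241, 211, 219.
Mean = 213.0000; sum of squared deviations = 6314.0000
s² = 6314.0000 / 6 = 1052.3333
s = √1052.3333 = 32.44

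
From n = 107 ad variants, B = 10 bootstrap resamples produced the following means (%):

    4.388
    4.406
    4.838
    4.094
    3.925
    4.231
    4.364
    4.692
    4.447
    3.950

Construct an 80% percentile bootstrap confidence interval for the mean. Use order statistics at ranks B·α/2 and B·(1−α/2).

(3.925, 4.692)

Sorted replicates: 3.925, 3.950, 4.094, 4.231, 4.364, 4.388, 4.406, 4.447, 4.692, 4.838
α = 0.20; lower rank = 10 × 0.100 = 1; upper rank = 10 × 0.900 = 9.
The 1st smallest replicate is 3.925; the 9th is 4.692.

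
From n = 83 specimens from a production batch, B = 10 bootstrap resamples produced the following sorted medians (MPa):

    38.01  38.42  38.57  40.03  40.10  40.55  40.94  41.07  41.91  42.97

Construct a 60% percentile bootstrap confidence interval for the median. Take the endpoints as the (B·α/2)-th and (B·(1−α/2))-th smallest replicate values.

α = 0.40; lower rank = 10 × 0.200 = 2; upper rank = 10 × 0.800 = 8.
The 2nd smallest replicate is 38.42; the 8th is 41.07.

(38.42, 41.07)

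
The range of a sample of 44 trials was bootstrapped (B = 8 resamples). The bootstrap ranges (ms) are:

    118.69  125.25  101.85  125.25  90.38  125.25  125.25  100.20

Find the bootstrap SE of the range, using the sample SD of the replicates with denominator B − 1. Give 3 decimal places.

Bootstrap SE is the standard deviation of the 8 replicate ranges.
Mean of replicates: (118.69 + 125.25 + 101.85 + 125.25 + 90.38 + 125.25 + 125.25 + 100.20) / 8 = 912.1200 / 8 = 114.0150
Sum of squared deviations: (+4.6750)² + (+11.2350)² + (−12.1650)² + (+11.2350)² + (−23.6350)² + (+11.2350)² + (+11.2350)² + (−13.8150)² = 1424.2112
Variance = 1424.2112 / 7 = 203.4587
SE* = √203.4587

SE* = 14.264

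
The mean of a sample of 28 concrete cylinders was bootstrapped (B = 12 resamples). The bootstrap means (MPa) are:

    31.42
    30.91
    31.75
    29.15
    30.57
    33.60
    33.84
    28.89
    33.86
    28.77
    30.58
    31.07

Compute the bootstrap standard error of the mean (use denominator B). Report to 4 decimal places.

SE* = 1.7436

Bootstrap SE is the standard deviation of the 12 replicate means.
Mean of replicates: (31.42 + 30.91 + 31.75 + 29.15 + 30.57 + 33.60 + 33.84 + 28.89 + 33.86 + 28.77 + 30.58 + 31.07) / 12 = 374.41000 / 12 = 31.20083
Sum of squared deviations: (+0.21917)² + (−0.29083)² + (+0.54917)² + (−2.05083)² + (−0.63083)² + (+2.39917)² + (+2.63917)² + (−2.31083)² + (+2.65917)² + (−2.43083)² + (−0.62083)² + (−0.13083)² = 36.48189
Variance = 36.48189 / 12 = 3.04016
SE* = √3.04016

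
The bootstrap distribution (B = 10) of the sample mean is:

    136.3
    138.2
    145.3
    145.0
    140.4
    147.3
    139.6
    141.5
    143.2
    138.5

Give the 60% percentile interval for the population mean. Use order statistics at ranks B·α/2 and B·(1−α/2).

(138.2, 145.0)

Sorted replicates: 136.3, 138.2, 138.5, 139.6, 140.4, 141.5, 143.2, 145.0, 145.3, 147.3
α = 0.40; lower rank = 10 × 0.200 = 2; upper rank = 10 × 0.800 = 8.
The 2nd smallest replicate is 138.2; the 8th is 145.0.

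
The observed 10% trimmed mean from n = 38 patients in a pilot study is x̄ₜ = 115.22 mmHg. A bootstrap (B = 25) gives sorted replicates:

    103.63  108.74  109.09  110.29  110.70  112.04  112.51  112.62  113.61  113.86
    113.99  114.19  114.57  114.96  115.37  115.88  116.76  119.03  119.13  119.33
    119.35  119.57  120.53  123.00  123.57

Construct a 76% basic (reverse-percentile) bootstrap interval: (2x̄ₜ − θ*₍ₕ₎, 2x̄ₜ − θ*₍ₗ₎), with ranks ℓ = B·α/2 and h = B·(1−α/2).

Percentile endpoints at ranks 3 and 22: θ*₍3₎ = 109.09, θ*₍22₎ = 119.57.
Basic interval reflects these around x̄ₜ:
  lower = 2 × 115.22 − 119.57 = 110.87
  upper = 2 × 115.22 − 109.09 = 121.35

(110.87, 121.35)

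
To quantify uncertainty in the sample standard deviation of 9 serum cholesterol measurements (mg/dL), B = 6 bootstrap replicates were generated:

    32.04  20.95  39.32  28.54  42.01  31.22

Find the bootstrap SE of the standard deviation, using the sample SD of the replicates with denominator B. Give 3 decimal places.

SE* = 6.925

Bootstrap SE is the standard deviation of the 6 replicate standard deviations.
Mean of replicates: (32.04 + 20.95 + 39.32 + 28.54 + 42.01 + 31.22) / 6 = 194.0800 / 6 = 32.3467
Sum of squared deviations: (−0.3067)² + (−11.3967)² + (+6.9733)² + (−3.8067)² + (+9.6633)² + (−1.1267)² = 287.7455
Variance = 287.7455 / 6 = 47.9576
SE* = √47.9576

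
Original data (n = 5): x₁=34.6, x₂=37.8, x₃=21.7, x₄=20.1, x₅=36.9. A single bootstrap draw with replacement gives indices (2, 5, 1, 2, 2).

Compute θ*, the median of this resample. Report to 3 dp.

θ* = 37.800

Resample values: 37.8, 36.9, 34.6, 37.8, 37.8.
Sorted: 34.6, 36.9, 37.8, 37.8, 37.8
Median = middle value = 37.800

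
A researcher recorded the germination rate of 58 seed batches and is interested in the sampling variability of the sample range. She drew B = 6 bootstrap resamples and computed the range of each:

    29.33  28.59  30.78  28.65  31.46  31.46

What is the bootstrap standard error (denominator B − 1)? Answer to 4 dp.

SE* = 1.3505

Bootstrap SE is the standard deviation of the 6 replicate ranges.
Mean of replicates: (29.33 + 28.59 + 30.78 + 28.65 + 31.46 + 31.46) / 6 = 180.27000 / 6 = 30.04500
Sum of squared deviations: (−0.71500)² + (−1.45500)² + (+0.73500)² + (−1.39500)² + (+1.41500)² + (+1.41500)² = 9.11895
Variance = 9.11895 / 5 = 1.82379
SE* = √1.82379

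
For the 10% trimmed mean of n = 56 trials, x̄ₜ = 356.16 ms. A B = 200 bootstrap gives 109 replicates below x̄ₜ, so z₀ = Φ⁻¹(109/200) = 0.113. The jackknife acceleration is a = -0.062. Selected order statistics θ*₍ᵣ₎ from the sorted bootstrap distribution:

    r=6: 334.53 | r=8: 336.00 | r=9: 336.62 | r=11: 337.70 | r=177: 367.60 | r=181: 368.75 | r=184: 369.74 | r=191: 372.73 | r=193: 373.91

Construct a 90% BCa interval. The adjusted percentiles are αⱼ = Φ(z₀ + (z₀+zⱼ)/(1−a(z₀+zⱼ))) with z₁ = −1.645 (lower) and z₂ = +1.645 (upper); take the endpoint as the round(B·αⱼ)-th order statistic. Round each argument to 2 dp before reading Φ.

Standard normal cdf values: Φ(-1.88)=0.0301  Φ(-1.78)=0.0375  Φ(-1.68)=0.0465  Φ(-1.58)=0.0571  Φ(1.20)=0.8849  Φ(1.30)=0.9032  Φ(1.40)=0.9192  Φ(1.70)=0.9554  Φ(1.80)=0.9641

(337.70, 372.73)

Lower: z₀ + z₁ = 0.113 + (-1.645) = -1.532; 1 − a(z₀+z₁) = 1 − (-0.062)(-1.532) = 0.9050; argument = 0.113 + (-1.532)/0.9050 = -1.5798 → -1.58.
α₁ = Φ(-1.58) = 0.0571; rank = round(200 × 0.0571) = 11; θ*₍11₎ = 337.70.
Upper: z₀ + z₂ = 1.758; 1 − a(z₀+z₂) = 1.1090; argument = 1.6982 → 1.70; α₂ = 0.9554; rank = 191; θ*₍191₎ = 372.73.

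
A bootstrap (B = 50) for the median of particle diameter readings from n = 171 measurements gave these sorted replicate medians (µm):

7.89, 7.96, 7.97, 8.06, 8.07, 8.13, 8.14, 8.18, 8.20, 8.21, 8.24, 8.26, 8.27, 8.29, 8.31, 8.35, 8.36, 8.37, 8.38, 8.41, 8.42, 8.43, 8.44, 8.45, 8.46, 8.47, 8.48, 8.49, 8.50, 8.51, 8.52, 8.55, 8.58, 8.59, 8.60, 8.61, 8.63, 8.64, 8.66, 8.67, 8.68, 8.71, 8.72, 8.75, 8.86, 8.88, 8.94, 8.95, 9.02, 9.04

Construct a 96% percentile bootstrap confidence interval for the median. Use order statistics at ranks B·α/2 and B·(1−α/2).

α = 0.04; lower rank = 50 × 0.020 = 1; upper rank = 50 × 0.980 = 49.
The 1st smallest replicate is 7.89; the 49th is 9.02.

(7.89, 9.02)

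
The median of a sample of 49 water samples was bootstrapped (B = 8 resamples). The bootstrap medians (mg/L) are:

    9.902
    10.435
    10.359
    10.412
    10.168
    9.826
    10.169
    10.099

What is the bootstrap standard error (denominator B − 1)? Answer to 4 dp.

Bootstrap SE is the standard deviation of the 8 replicate medians.
Mean of replicates: (9.902 + 10.435 + 10.359 + 10.412 + 10.168 + 9.826 + 10.169 + 10.099) / 8 = 81.37000 / 8 = 10.17125
Sum of squared deviations: (−0.26925)² + (+0.26375)² + (+0.18775)² + (+0.24075)² + (−0.00325)² + (−0.34525)² + (−0.00225)² + (−0.07225)² = 0.35970
Variance = 0.35970 / 7 = 0.05139
SE* = √0.05139

SE* = 0.2267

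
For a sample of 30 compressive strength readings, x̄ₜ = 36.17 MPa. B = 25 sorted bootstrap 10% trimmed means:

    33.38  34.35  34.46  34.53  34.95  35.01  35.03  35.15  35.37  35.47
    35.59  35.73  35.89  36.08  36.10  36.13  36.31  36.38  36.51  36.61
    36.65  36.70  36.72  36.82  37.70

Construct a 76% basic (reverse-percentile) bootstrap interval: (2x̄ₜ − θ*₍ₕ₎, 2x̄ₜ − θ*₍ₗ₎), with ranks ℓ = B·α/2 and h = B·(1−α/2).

Percentile endpoints at ranks 3 and 22: θ*₍3₎ = 34.46, θ*₍22₎ = 36.70.
Basic interval reflects these around x̄ₜ:
  lower = 2 × 36.17 − 36.70 = 35.64
  upper = 2 × 36.17 − 34.46 = 37.88

(35.64, 37.88)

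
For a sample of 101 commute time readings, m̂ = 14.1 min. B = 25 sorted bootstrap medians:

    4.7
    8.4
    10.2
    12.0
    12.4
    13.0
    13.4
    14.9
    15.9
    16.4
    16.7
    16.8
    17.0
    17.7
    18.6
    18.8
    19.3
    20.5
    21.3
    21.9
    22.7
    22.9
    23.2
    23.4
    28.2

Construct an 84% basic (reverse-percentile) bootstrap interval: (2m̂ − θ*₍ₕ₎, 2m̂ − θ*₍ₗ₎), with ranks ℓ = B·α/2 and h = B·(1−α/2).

Percentile endpoints at ranks 2 and 23: θ*₍2₎ = 8.4, θ*₍23₎ = 23.2.
Basic interval reflects these around m̂:
  lower = 2 × 14.1 − 23.2 = 5.0
  upper = 2 × 14.1 − 8.4 = 19.8

(5.0, 19.8)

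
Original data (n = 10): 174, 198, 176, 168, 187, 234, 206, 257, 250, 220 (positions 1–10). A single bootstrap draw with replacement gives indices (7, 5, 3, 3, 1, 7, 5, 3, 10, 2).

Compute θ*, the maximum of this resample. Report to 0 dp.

Resample values: 206, 187, 176, 176, 174, 206, 187, 176, 220, 198.
Maximum = 220

θ* = 220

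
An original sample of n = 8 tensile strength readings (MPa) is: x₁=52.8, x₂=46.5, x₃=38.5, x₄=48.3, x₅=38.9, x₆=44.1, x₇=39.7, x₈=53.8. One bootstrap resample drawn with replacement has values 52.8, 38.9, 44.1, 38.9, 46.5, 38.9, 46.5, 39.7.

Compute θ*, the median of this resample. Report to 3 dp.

θ* = 41.900

Sorted: 38.9, 38.9, 38.9, 39.7, 44.1, 46.5, 46.5, 52.8
Median = average of the two middle values = 41.900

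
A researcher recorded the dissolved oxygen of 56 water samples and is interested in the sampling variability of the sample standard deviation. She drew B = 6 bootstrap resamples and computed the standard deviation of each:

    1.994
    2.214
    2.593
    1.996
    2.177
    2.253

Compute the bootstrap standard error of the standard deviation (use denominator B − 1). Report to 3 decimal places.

Bootstrap SE is the standard deviation of the 6 replicate standard deviations.
Mean of replicates: (1.994 + 2.214 + 2.593 + 1.996 + 2.177 + 2.253) / 6 = 13.2270 / 6 = 2.2045
Sum of squared deviations: (−0.2105)² + (+0.0095)² + (+0.3885)² + (−0.2085)² + (−0.0275)² + (+0.0485)² = 0.2419
Variance = 0.2419 / 5 = 0.0484
SE* = √0.0484

SE* = 0.220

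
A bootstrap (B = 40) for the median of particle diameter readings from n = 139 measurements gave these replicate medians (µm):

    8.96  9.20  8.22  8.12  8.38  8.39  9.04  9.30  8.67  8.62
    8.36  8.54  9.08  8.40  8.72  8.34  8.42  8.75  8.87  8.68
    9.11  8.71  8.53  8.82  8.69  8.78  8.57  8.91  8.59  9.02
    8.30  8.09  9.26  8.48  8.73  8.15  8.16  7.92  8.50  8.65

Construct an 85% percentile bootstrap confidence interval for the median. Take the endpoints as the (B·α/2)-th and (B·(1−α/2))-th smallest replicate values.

Sorted replicates: 7.92, 8.09, 8.12, 8.15, 8.16, 8.22, 8.30, 8.34, 8.36, 8.38, 8.39, 8.40, 8.42, 8.48, 8.50, 8.53, 8.54, 8.57, 8.59, 8.62, 8.65, 8.67, 8.68, 8.69, 8.71, 8.72, 8.73, 8.75, 8.78, 8.82, 8.87, 8.91, 8.96, 9.02, 9.04, 9.08, 9.11, 9.20, 9.26, 9.30
α = 0.15; lower rank = 40 × 0.075 = 3; upper rank = 40 × 0.925 = 37.
The 3rd smallest replicate is 8.12; the 37th is 9.11.

(8.12, 9.11)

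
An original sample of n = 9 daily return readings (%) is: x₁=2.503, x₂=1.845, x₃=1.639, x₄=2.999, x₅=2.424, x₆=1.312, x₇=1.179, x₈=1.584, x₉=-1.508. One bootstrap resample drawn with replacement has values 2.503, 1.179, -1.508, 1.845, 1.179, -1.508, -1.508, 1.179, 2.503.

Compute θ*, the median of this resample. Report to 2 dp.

θ* = 1.18

Sorted: -1.508, -1.508, -1.508, 1.179, 1.179, 1.179, 1.845, 2.503, 2.503
Median = middle value = 1.18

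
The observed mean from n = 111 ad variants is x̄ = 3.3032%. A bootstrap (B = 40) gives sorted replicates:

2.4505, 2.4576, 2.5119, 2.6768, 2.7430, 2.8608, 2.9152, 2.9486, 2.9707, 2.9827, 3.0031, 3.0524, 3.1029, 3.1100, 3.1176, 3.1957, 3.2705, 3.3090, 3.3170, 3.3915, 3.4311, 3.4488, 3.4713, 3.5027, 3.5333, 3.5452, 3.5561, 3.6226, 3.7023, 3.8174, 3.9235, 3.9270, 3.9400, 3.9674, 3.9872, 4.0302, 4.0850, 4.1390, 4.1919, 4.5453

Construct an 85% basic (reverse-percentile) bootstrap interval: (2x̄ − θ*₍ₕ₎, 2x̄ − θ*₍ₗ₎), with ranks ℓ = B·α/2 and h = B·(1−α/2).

(2.5214, 4.0945)

Percentile endpoints at ranks 3 and 37: θ*₍3₎ = 2.5119, θ*₍37₎ = 4.0850.
Basic interval reflects these around x̄:
  lower = 2 × 3.3032 − 4.0850 = 2.5214
  upper = 2 × 3.3032 − 2.5119 = 4.0945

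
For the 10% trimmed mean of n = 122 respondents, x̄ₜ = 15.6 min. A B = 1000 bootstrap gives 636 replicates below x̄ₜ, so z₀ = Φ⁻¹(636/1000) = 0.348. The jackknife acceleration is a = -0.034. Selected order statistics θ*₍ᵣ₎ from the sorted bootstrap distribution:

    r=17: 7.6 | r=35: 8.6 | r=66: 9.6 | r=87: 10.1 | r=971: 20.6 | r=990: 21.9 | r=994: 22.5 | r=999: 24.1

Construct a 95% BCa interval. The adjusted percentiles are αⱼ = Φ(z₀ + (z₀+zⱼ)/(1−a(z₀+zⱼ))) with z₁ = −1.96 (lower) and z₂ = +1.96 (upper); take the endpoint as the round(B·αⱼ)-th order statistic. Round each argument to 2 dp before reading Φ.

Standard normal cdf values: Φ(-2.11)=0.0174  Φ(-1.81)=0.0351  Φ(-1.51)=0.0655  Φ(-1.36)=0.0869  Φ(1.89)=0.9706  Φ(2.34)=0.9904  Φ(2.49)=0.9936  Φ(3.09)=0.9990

Lower: z₀ + z₁ = 0.348 + (-1.960) = -1.612; 1 − a(z₀+z₁) = 1 − (-0.034)(-1.612) = 0.9452; argument = 0.348 + (-1.612)/0.9452 = -1.3575 → -1.36.
α₁ = Φ(-1.36) = 0.0869; rank = round(1000 × 0.0869) = 87; θ*₍87₎ = 10.1.
Upper: z₀ + z₂ = 2.308; 1 − a(z₀+z₂) = 1.0785; argument = 2.4881 → 2.49; α₂ = 0.9936; rank = 994; θ*₍994₎ = 22.5.

(10.1, 22.5)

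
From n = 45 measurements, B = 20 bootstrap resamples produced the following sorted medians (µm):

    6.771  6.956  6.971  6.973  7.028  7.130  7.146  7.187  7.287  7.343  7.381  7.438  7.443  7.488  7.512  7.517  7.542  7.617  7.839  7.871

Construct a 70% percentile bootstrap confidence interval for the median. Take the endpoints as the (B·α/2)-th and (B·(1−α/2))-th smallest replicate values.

(6.971, 7.542)

α = 0.30; lower rank = 20 × 0.150 = 3; upper rank = 20 × 0.850 = 17.
The 3rd smallest replicate is 6.971; the 17th is 7.542.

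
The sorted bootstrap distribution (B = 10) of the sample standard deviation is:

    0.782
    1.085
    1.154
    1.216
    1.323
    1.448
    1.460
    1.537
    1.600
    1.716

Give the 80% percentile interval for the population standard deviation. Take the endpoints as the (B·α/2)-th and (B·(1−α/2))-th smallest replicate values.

(0.782, 1.600)

α = 0.20; lower rank = 10 × 0.100 = 1; upper rank = 10 × 0.900 = 9.
The 1st smallest replicate is 0.782; the 9th is 1.600.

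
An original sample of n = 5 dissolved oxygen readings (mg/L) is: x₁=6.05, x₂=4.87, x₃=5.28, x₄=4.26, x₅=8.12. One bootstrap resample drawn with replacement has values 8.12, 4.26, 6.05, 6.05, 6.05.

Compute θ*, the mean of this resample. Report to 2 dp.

Mean = (8.12 + 4.26 + 6.05 + 6.05 + 6.05) / 5 = 30.530 / 5 = 6.11

θ* = 6.11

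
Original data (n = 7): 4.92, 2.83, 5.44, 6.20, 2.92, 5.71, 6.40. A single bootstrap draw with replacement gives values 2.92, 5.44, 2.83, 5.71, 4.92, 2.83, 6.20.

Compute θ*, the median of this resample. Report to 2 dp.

θ* = 4.92

Sorted: 2.83, 2.83, 2.92, 4.92, 5.44, 5.71, 6.20
Median = middle value = 4.92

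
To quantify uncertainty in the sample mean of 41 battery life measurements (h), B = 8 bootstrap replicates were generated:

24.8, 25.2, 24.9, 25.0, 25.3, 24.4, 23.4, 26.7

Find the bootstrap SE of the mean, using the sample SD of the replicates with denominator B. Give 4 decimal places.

Bootstrap SE is the standard deviation of the 8 replicate means.
Mean of replicates: (24.8 + 25.2 + 24.9 + 25.0 + 25.3 + 24.4 + 23.4 + 26.7) / 8 = 199.70000 / 8 = 24.96250
Sum of squared deviations: (−0.16250)² + (+0.23750)² + (−0.06250)² + (+0.03750)² + (+0.33750)² + (−0.56250)² + (−1.56250)² + (+1.73750)² = 5.97875
Variance = 5.97875 / 8 = 0.74734
SE* = √0.74734

SE* = 0.8645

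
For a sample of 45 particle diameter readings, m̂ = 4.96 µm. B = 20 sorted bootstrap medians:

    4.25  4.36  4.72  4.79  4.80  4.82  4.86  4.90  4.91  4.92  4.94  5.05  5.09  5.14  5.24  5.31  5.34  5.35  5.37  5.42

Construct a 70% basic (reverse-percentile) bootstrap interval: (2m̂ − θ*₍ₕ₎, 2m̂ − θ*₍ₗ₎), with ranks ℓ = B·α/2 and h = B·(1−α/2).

Percentile endpoints at ranks 3 and 17: θ*₍3₎ = 4.72, θ*₍17₎ = 5.34.
Basic interval reflects these around m̂:
  lower = 2 × 4.96 − 5.34 = 4.58
  upper = 2 × 4.96 − 4.72 = 5.20

(4.58, 5.20)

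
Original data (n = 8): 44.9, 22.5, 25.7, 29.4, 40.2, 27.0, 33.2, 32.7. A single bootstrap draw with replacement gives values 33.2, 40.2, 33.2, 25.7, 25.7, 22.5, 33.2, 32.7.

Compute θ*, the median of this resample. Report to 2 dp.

θ* = 32.95

Sorted: 22.5, 25.7, 25.7, 32.7, 33.2, 33.2, 33.2, 40.2
Median = average of the two middle values = 32.95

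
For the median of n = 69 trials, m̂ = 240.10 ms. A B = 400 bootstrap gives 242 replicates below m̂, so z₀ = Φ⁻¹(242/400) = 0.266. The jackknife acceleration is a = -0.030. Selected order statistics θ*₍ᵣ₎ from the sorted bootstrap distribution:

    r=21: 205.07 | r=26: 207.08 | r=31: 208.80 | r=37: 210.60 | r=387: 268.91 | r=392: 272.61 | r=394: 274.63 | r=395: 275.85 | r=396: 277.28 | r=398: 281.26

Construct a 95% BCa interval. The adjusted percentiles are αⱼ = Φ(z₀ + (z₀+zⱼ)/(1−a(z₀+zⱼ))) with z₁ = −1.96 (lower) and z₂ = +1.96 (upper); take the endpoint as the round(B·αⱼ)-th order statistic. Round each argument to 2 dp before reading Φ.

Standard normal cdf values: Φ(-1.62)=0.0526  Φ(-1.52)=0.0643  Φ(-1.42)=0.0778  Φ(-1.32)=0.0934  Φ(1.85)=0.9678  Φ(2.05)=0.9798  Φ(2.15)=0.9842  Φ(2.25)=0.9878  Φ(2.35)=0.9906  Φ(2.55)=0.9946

(207.08, 277.28)

Lower: z₀ + z₁ = 0.266 + (-1.960) = -1.694; 1 − a(z₀+z₁) = 1 − (-0.030)(-1.694) = 0.9492; argument = 0.266 + (-1.694)/0.9492 = -1.5187 → -1.52.
α₁ = Φ(-1.52) = 0.0643; rank = round(400 × 0.0643) = 26; θ*₍26₎ = 207.08.
Upper: z₀ + z₂ = 2.226; 1 − a(z₀+z₂) = 1.0668; argument = 2.3527 → 2.35; α₂ = 0.9906; rank = 396; θ*₍396₎ = 277.28.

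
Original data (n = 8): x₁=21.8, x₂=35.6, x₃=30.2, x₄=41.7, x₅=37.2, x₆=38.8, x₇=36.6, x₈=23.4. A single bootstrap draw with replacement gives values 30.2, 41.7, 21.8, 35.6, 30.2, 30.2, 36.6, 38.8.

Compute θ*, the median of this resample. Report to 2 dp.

Sorted: 21.8, 30.2, 30.2, 30.2, 35.6, 36.6, 38.8, 41.7
Median = average of the two middle values = 32.90

θ* = 32.90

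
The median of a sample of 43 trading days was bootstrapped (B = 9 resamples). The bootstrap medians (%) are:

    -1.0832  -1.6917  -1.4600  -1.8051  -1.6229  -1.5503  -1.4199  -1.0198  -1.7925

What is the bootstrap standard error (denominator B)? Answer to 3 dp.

SE* = 0.268

Bootstrap SE is the standard deviation of the 9 replicate medians.
Mean of replicates: ((-1.0832) + (-1.6917) + (-1.4600) + (-1.8051) + (-1.6229) + (-1.5503) + (-1.4199) + (-1.0198) + (-1.7925)) / 9 = -13.44540 / 9 = -1.49393
Sum of squared deviations: (+0.41073)² + (−0.19777)² + (+0.03393)² + (−0.31117)² + (−0.12897)² + (−0.05637)² + (+0.07403)² + (+0.47413)² + (−0.29857)² = 0.64502
Variance = 0.64502 / 9 = 0.07167
SE* = √0.07167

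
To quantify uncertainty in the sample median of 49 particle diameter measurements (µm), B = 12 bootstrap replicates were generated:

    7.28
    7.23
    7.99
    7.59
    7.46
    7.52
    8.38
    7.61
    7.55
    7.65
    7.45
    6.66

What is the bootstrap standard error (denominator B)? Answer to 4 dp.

Bootstrap SE is the standard deviation of the 12 replicate medians.
Mean of replicates: (7.28 + 7.23 + 7.99 + 7.59 + 7.46 + 7.52 + 8.38 + 7.61 + 7.55 + 7.65 + 7.45 + 6.66) / 12 = 90.37000 / 12 = 7.53083
Sum of squared deviations: (−0.25083)² + (−0.30083)² + (+0.45917)² + (+0.05917)² + (−0.07083)² + (−0.01083)² + (+0.84917)² + (+0.07917)² + (+0.01917)² + (+0.11917)² + (−0.08083)² + (−0.87083)² = 1.87969
Variance = 1.87969 / 12 = 0.15664
SE* = √0.15664

SE* = 0.3958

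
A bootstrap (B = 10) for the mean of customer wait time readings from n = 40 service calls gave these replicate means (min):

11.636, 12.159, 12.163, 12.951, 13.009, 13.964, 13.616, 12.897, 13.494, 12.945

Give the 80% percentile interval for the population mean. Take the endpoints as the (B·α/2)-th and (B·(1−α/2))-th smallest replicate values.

(11.636, 13.616)

Sorted replicates: 11.636, 12.159, 12.163, 12.897, 12.945, 12.951, 13.009, 13.494, 13.616, 13.964
α = 0.20; lower rank = 10 × 0.100 = 1; upper rank = 10 × 0.900 = 9.
The 1st smallest replicate is 11.636; the 9th is 13.616.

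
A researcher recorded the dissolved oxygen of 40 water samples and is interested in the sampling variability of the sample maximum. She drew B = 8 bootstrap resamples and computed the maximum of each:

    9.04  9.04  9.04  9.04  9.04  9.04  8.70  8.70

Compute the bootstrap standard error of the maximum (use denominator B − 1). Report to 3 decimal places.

SE* = 0.157

Bootstrap SE is the standard deviation of the 8 replicate maximums.
Mean of replicates: (9.04 + 9.04 + 9.04 + 9.04 + 9.04 + 9.04 + 8.70 + 8.70) / 8 = 71.6400 / 8 = 8.9550
Sum of squared deviations: (+0.0850)² + (+0.0850)² + (+0.0850)² + (+0.0850)² + (+0.0850)² + (+0.0850)² + (−0.2550)² + (−0.2550)² = 0.1734
Variance = 0.1734 / 7 = 0.0248
SE* = √0.0248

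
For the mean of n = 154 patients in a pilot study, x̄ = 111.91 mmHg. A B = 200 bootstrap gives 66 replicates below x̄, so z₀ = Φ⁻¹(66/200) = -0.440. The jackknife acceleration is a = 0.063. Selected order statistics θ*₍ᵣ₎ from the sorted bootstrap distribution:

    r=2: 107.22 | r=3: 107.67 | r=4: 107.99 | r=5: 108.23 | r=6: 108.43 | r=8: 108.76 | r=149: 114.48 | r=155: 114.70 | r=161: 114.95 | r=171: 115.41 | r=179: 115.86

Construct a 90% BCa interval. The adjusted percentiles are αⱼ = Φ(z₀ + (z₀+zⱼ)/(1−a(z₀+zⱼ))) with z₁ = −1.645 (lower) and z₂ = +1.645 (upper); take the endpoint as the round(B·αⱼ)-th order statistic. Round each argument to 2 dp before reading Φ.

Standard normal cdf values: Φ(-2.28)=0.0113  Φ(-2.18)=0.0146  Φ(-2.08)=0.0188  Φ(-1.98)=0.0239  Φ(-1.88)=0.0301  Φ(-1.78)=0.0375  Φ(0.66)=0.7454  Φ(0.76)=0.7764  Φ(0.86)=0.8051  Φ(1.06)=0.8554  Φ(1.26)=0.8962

(107.22, 114.95)

Lower: z₀ + z₁ = -0.440 + (-1.645) = -2.085; 1 − a(z₀+z₁) = 1 − (0.063)(-2.085) = 1.1314; argument = -0.440 + (-2.085)/1.1314 = -2.2829 → -2.28.
α₁ = Φ(-2.28) = 0.0113; rank = round(200 × 0.0113) = 2; θ*₍2₎ = 107.22.
Upper: z₀ + z₂ = 1.205; 1 − a(z₀+z₂) = 0.9241; argument = 0.8640 → 0.86; α₂ = 0.8051; rank = 161; θ*₍161₎ = 114.95.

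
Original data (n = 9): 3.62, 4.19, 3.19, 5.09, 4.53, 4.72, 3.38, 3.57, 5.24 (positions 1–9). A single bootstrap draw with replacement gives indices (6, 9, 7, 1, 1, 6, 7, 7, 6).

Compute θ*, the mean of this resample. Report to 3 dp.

θ* = 4.087

Resample values: 4.72, 5.24, 3.38, 3.62, 3.62, 4.72, 3.38, 3.38, 4.72.
Mean = (4.72 + 5.24 + 3.38 + 3.62 + 3.62 + 4.72 + 3.38 + 3.38 + 4.72) / 9 = 36.780 / 9 = 4.087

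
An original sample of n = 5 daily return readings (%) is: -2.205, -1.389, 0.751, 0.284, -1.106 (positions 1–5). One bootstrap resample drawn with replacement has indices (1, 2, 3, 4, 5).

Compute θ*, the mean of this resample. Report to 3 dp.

θ* = -0.733

Resample values: -2.205, -1.389, 0.751, 0.284, -1.106.
Mean = ((-2.205) + (-1.389) + 0.751 + 0.284 + (-1.106)) / 5 = -3.6650 / 5 = -0.733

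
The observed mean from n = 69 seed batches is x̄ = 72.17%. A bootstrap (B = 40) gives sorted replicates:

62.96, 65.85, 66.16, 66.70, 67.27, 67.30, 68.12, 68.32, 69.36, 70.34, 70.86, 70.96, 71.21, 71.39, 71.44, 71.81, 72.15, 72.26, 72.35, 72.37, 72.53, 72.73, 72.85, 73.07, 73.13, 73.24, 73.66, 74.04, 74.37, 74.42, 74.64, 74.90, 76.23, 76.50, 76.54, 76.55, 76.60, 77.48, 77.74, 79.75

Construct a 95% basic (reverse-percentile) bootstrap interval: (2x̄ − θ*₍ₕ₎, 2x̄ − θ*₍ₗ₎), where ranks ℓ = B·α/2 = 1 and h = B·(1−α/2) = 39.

(66.60, 81.38)

Percentile endpoints at ranks 1 and 39: θ*₍1₎ = 62.96, θ*₍39₎ = 77.74.
Basic interval reflects these around x̄:
  lower = 2 × 72.17 − 77.74 = 66.60
  upper = 2 × 72.17 − 62.96 = 81.38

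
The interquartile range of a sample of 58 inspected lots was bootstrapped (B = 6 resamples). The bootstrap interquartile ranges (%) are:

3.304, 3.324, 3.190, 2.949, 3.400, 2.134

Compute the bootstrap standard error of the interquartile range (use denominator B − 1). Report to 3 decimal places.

SE* = 0.476

Bootstrap SE is the standard deviation of the 6 replicate interquartile ranges.
Mean of replicates: (3.304 + 3.324 + 3.190 + 2.949 + 3.400 + 2.134) / 6 = 18.3010 / 6 = 3.0502
Sum of squared deviations: (+0.2538)² + (+0.2738)² + (+0.1398)² + (−0.1012)² + (+0.3498)² + (−0.9162)² = 1.1309
Variance = 1.1309 / 5 = 0.2262
SE* = √0.2262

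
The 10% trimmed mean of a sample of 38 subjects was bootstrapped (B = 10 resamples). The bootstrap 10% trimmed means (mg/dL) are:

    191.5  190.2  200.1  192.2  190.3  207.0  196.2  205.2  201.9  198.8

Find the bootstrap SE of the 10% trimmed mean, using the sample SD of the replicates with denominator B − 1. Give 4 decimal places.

SE* = 6.2183

Bootstrap SE is the standard deviation of the 10 replicate 10% trimmed means.
Mean of replicates: (191.5 + 190.2 + 200.1 + 192.2 + 190.3 + 207.0 + 196.2 + 205.2 + 201.9 + 198.8) / 10 = 1973.40000 / 10 = 197.34000
Sum of squared deviations: (−5.84000)² + (−7.14000)² + (+2.76000)² + (−5.14000)² + (−7.04000)² + (+9.66000)² + (−1.14000)² + (+7.86000)² + (+4.56000)² + (+1.46000)² = 348.00400
Variance = 348.00400 / 9 = 38.66711
SE* = √38.66711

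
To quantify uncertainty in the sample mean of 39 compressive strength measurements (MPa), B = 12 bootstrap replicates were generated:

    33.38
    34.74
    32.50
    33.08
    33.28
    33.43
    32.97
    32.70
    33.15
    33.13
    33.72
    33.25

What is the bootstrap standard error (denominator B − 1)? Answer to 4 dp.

SE* = 0.5624

Bootstrap SE is the standard deviation of the 12 replicate means.
Mean of replicates: (33.38 + 34.74 + 32.50 + 33.08 + 33.28 + 33.43 + 32.97 + 32.70 + 33.15 + 33.13 + 33.72 + 33.25) / 12 = 399.33000 / 12 = 33.27750
Sum of squared deviations: (+0.10250)² + (+1.46250)² + (−0.77750)² + (−0.19750)² + (+0.00250)² + (+0.15250)² + (−0.30750)² + (−0.57750)² + (−0.12750)² + (−0.14750)² + (+0.44250)² + (−0.02750)² = 3.47883
Variance = 3.47883 / 11 = 0.31626
SE* = √0.31626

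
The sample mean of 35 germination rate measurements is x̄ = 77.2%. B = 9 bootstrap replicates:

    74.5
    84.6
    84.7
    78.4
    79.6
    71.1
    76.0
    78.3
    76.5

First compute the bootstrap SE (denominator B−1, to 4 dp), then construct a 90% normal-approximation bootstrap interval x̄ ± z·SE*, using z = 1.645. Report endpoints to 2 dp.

Mean of replicates = 78.1889; sum of squared deviations = 157.0489; SE* = √(157.0489/8) = 4.4307
Margin = 1.645 × 4.4307 = 7.289
Interval: 77.2 ± 7.289

(69.91, 84.49)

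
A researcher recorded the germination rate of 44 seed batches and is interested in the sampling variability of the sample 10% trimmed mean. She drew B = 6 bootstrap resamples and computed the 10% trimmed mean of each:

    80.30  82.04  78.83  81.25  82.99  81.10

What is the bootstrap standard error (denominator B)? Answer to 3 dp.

Bootstrap SE is the standard deviation of the 6 replicate 10% trimmed means.
Mean of replicates: (80.30 + 82.04 + 78.83 + 81.25 + 82.99 + 81.10) / 6 = 486.5100 / 6 = 81.0850
Sum of squared deviations: (−0.7850)² + (+0.9550)² + (−2.2550)² + (+0.1650)² + (+1.9050)² + (+0.0150)² = 10.2698
Variance = 10.2698 / 6 = 1.7116
SE* = √1.7116

SE* = 1.308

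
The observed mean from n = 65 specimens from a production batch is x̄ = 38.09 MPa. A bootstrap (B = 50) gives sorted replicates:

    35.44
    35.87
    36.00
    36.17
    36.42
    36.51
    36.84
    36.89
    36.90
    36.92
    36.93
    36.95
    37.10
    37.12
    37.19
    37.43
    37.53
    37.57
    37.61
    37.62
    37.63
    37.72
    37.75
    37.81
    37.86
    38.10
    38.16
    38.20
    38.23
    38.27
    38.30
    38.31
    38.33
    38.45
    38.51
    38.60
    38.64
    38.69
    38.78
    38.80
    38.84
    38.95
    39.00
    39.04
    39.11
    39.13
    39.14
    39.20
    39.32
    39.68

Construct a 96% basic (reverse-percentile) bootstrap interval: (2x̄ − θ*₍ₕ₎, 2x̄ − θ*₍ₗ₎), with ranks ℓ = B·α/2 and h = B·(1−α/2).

(36.86, 40.74)

Percentile endpoints at ranks 1 and 49: θ*₍1₎ = 35.44, θ*₍49₎ = 39.32.
Basic interval reflects these around x̄:
  lower = 2 × 38.09 − 39.32 = 36.86
  upper = 2 × 38.09 − 35.44 = 40.74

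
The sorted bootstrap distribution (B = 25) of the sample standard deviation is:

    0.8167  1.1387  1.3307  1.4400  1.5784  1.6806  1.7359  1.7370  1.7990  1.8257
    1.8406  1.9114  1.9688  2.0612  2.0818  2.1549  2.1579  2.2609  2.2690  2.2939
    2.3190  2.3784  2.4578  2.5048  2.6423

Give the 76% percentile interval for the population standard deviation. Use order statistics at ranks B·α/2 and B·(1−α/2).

α = 0.24; lower rank = 25 × 0.120 = 3; upper rank = 25 × 0.880 = 22.
The 3rd smallest replicate is 1.3307; the 22nd is 2.3784.

(1.3307, 2.3784)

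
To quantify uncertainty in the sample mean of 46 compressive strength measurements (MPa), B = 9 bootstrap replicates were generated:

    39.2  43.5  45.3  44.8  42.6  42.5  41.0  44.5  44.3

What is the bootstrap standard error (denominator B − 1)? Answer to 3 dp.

SE* = 1.985

Bootstrap SE is the standard deviation of the 9 replicate means.
Mean of replicates: (39.2 + 43.5 + 45.3 + 44.8 + 42.6 + 42.5 + 41.0 + 44.5 + 44.3) / 9 = 387.7000 / 9 = 43.0778
Sum of squared deviations: (−3.8778)² + (+0.4222)² + (+2.2222)² + (+1.7222)² + (−0.4778)² + (−0.5778)² + (−2.0778)² + (+1.4222)² + (+1.2222)² = 31.5156
Variance = 31.5156 / 8 = 3.9394
SE* = √3.9394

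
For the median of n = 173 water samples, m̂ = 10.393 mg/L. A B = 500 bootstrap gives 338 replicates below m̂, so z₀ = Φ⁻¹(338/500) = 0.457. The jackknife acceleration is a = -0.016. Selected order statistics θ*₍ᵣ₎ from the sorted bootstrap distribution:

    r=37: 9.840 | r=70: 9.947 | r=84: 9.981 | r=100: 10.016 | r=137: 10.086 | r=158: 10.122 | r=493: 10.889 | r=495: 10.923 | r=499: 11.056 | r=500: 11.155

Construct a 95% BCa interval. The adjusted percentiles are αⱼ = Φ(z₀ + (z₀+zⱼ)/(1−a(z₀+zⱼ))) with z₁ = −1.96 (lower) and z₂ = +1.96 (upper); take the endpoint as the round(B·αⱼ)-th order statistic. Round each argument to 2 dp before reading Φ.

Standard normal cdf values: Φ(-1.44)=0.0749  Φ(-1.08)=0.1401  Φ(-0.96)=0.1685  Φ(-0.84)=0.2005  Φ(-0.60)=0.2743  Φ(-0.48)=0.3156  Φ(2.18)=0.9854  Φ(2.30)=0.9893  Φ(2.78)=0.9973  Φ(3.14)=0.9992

Lower: z₀ + z₁ = 0.457 + (-1.960) = -1.503; 1 − a(z₀+z₁) = 1 − (-0.016)(-1.503) = 0.9760; argument = 0.457 + (-1.503)/0.9760 = -1.0830 → -1.08.
α₁ = Φ(-1.08) = 0.1401; rank = round(500 × 0.1401) = 70; θ*₍70₎ = 9.947.
Upper: z₀ + z₂ = 2.417; 1 − a(z₀+z₂) = 1.0387; argument = 2.7840 → 2.78; α₂ = 0.9973; rank = 499; θ*₍499₎ = 11.056.

(9.947, 11.056)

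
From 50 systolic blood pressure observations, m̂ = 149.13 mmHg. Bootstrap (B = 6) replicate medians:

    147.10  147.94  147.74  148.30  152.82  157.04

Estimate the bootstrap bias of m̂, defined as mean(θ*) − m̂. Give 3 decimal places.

mean(θ*) = (147.10 + 147.94 + 147.74 + 148.30 + 152.82 + 157.04) / 6 = 150.1567
bias = 150.1567 − 149.13

bias = +1.027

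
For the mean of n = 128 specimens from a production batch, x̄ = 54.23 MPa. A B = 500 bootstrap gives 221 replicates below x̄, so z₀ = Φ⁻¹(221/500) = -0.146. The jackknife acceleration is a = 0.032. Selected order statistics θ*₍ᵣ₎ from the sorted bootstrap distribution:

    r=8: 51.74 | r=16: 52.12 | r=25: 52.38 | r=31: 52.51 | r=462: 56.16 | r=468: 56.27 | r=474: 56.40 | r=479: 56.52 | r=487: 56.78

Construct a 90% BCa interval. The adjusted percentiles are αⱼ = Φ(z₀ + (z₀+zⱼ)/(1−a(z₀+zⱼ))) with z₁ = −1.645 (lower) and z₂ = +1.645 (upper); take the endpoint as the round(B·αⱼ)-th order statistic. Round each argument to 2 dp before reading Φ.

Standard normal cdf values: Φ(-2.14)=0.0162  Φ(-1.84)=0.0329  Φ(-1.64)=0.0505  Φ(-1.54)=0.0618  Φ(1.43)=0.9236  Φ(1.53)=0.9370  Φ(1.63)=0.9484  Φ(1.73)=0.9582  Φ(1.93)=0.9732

(52.12, 56.16)

Lower: z₀ + z₁ = -0.146 + (-1.645) = -1.791; 1 − a(z₀+z₁) = 1 − (0.032)(-1.791) = 1.0573; argument = -0.146 + (-1.791)/1.0573 = -1.8399 → -1.84.
α₁ = Φ(-1.84) = 0.0329; rank = round(500 × 0.0329) = 16; θ*₍16₎ = 52.12.
Upper: z₀ + z₂ = 1.499; 1 − a(z₀+z₂) = 0.9520; argument = 1.4285 → 1.43; α₂ = 0.9236; rank = 462; θ*₍462₎ = 56.16.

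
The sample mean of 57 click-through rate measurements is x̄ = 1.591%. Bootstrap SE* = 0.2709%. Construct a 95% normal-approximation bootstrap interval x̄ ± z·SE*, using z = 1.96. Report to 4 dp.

Margin = 1.96 × 0.2709 = 0.53096
Interval: 1.591 ± 0.53096

(1.0600, 2.1220)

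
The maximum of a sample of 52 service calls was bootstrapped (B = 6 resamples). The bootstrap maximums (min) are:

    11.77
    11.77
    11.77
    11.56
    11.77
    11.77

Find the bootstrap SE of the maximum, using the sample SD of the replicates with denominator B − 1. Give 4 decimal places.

Bootstrap SE is the standard deviation of the 6 replicate maximums.
Mean of replicates: (11.77 + 11.77 + 11.77 + 11.56 + 11.77 + 11.77) / 6 = 70.41000 / 6 = 11.73500
Sum of squared deviations: (+0.03500)² + (+0.03500)² + (+0.03500)² + (−0.17500)² + (+0.03500)² + (+0.03500)² = 0.03675
Variance = 0.03675 / 5 = 0.00735
SE* = √0.00735

SE* = 0.0857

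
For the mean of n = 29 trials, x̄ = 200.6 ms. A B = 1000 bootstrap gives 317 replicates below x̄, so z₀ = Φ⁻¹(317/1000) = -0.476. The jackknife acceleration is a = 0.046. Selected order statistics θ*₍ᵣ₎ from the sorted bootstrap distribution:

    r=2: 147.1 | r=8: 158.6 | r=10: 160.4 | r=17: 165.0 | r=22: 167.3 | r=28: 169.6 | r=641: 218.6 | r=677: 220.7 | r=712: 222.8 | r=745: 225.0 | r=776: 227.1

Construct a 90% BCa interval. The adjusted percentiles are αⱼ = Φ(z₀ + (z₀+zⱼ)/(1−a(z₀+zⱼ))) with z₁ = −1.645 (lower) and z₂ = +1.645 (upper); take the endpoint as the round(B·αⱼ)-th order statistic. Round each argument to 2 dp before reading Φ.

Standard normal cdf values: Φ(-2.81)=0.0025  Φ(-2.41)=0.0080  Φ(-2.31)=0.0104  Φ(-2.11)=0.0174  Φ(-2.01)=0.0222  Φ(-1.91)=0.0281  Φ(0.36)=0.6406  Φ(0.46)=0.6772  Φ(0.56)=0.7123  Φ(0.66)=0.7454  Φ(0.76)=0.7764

Lower: z₀ + z₁ = -0.476 + (-1.645) = -2.121; 1 − a(z₀+z₁) = 1 − (0.046)(-2.121) = 1.0976; argument = -0.476 + (-2.121)/1.0976 = -2.4085 → -2.41.
α₁ = Φ(-2.41) = 0.0080; rank = round(1000 × 0.0080) = 8; θ*₍8₎ = 158.6.
Upper: z₀ + z₂ = 1.169; 1 − a(z₀+z₂) = 0.9462; argument = 0.7594 → 0.76; α₂ = 0.7764; rank = 776; θ*₍776₎ = 227.1.

(158.6, 227.1)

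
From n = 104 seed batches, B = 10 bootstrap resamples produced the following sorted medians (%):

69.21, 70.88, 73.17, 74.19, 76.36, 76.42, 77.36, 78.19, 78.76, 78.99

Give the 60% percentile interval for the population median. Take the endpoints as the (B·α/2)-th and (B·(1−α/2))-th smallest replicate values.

α = 0.40; lower rank = 10 × 0.200 = 2; upper rank = 10 × 0.800 = 8.
The 2nd smallest replicate is 70.88; the 8th is 78.19.

(70.88, 78.19)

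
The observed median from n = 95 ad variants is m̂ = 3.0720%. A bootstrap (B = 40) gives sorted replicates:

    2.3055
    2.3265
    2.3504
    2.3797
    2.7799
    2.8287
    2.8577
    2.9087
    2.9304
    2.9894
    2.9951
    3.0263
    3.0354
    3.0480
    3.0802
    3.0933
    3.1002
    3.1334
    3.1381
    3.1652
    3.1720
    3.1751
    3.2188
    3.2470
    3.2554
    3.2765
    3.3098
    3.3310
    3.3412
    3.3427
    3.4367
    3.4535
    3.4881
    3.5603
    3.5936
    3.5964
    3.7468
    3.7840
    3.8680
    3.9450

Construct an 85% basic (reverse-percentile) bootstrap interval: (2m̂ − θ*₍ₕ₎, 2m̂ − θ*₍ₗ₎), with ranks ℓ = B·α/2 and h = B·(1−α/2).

(2.3972, 3.7936)

Percentile endpoints at ranks 3 and 37: θ*₍3₎ = 2.3504, θ*₍37₎ = 3.7468.
Basic interval reflects these around m̂:
  lower = 2 × 3.0720 − 3.7468 = 2.3972
  upper = 2 × 3.0720 − 2.3504 = 3.7936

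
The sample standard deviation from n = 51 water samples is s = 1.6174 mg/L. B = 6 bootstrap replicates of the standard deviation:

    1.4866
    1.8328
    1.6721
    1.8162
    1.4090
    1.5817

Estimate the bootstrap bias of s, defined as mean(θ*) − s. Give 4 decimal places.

bias = +0.0157

mean(θ*) = (1.4866 + 1.8328 + 1.6721 + 1.8162 + 1.4090 + 1.5817) / 6 = 1.63307
bias = 1.63307 − 1.6174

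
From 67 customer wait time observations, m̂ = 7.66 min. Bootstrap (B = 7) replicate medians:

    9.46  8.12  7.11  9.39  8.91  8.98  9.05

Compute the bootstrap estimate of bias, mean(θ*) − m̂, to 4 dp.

mean(θ*) = (9.46 + 8.12 + 7.11 + 9.39 + 8.91 + 8.98 + 9.05) / 7 = 8.71714
bias = 8.71714 − 7.66

bias = +1.0571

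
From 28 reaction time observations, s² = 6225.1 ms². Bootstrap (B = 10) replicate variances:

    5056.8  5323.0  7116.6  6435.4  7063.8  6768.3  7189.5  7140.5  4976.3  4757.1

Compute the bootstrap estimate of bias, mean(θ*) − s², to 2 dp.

mean(θ*) = (5056.8 + 5323.0 + 7116.6 + 6435.4 + 7063.8 + 6768.3 + 7189.5 + 7140.5 + 4976.3 + 4757.1) / 10 = 6182.730
bias = 6182.730 − 6225.1

bias = −42.37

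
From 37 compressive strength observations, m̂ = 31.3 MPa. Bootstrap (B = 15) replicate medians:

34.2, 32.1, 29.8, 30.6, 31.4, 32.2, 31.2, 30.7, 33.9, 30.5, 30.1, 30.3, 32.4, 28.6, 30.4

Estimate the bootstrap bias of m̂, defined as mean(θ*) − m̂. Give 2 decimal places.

mean(θ*) = (34.2 + 32.1 + 29.8 + 30.6 + 31.4 + 32.2 + 31.2 + 30.7 + 33.9 + 30.5 + 30.1 + 30.3 + 32.4 + 28.6 + 30.4) / 15 = 31.227
bias = 31.227 − 31.3

bias = −0.07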